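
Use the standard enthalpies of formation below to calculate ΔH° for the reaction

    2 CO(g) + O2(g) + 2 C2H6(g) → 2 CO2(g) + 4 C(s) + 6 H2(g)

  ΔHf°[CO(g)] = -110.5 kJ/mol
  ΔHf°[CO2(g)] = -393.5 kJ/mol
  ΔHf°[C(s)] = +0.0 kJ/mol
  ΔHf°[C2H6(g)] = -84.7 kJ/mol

ΔH° = -396.6 kJ/mol

Products: 2·(-393.5) + 4·(+0.0) + 6·(+0.0) = -787.0
Reactants: 2·(-110.5) + 1·(+0.0) + 2·(-84.7) = -390.4
ΔH° = (-787.0) − (-390.4) = -396.6 kJ/mol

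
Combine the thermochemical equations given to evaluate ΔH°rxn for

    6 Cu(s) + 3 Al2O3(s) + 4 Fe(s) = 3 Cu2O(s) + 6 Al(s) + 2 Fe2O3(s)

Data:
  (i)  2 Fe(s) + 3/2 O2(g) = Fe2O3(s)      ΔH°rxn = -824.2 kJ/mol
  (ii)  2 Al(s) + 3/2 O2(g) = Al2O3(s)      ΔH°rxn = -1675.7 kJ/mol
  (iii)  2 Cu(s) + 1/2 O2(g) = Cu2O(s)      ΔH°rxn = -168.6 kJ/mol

(i) × 2 (scale by 2 for the 2 Fe2O3(s)): (2)·(-824.2) = -1648.4 kJ/mol
(ii) reversed and × 3 (Al2O3(s) must end up as a reactant; scale by 3 for the 3 Al2O3(s)): (-3)·(-1675.7) = +5027.1 kJ/mol
(iii) × 3 (×3 to match 3 Cu2O(s) in the target): (3)·(-168.6) = -505.8 kJ/mol
ΔH°rxn = (-1648.4) + (+5027.1) + (-505.8) = 2872.9 kJ/mol

ΔH°rxn = 2872.9 kJ/mol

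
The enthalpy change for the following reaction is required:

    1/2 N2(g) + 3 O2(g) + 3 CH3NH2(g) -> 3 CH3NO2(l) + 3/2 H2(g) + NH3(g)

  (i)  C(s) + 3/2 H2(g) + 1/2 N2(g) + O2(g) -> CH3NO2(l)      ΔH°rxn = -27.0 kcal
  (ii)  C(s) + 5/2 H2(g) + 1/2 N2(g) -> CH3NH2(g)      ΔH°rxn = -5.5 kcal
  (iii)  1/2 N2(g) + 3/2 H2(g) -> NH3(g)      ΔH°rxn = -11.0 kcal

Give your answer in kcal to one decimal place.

(i) × 3 (×3 to match 3 CH3NO2(l) in the target): (3)·(-27.0) = -81.0 kcal
(ii) reversed and × 3 (CH3NH2(g) must end up as a reactant; ×3 to match 3 CH3NH2(g) in the target): (-3)·(-5.5) = +16.5 kcal
(iii) as written (NH3(g) already on the product side): -11.0 kcal
ΔH°rxn = (3)·(-27.0) + (-3)·(-5.5) + (1)·(-11.0) = -75.5 kcal

ΔH°rxn = -75.5 kcal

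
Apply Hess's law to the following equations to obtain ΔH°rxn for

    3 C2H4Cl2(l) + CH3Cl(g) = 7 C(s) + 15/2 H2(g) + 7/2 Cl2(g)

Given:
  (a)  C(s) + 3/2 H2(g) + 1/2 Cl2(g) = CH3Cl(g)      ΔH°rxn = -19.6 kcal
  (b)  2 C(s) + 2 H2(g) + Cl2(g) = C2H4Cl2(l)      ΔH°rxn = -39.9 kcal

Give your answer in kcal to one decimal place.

ΔH°rxn = 139.3 kcal

(a) reversed (CH3Cl(g) must end up as a reactant): +19.6 kcal
(b) reversed and × 3 (reverse to put C2H4Cl2(l) on the reactant side; ×3 to match 3 C2H4Cl2(l) in the target): (-3)·(-39.9) = +119.7 kcal
Summing the manipulated equations, ΔH°rxn = (+19.6) + (+119.7) = 139.3 kcal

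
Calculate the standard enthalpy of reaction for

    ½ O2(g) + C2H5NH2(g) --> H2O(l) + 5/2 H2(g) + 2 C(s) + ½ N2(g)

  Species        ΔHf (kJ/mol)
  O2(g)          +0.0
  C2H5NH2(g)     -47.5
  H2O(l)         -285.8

Products: 1·(-285.8) + 5/2·(+0.0) + 2·(+0.0) + 1/2·(+0.0) = -285.8
Reactants: 1/2·(+0.0) + 1·(-47.5) = -47.5
ΔH_rxn = (-285.8) − (-47.5) = -238.3 kJ/mol

ΔH_rxn = -238.3 kJ/mol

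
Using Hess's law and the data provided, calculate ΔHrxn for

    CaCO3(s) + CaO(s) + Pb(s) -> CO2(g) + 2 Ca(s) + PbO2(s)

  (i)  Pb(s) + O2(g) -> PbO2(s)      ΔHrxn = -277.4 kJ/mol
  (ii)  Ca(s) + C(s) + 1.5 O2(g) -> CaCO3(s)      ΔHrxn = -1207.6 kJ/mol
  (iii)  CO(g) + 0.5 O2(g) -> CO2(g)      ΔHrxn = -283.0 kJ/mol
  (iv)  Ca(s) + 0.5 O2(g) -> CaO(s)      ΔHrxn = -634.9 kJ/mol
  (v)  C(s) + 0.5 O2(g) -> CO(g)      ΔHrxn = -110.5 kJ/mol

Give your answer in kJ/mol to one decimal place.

ΔHrxn = 1171.6 kJ/mol

(i) as written (PbO2(s) already on the product side): -277.4 kJ/mol
(ii) reversed (reverse to put CaCO3(s) on the reactant side): +1207.6 kJ/mol
(iii) as written (CO2(g) already on the product side): -283.0 kJ/mol
(iv) reversed (reverse to put CaO(s) on the reactant side): +634.9 kJ/mol
(v) as written: -110.5 kJ/mol
ΔHrxn = (1)·(-277.4) + (-1)·(-1207.6) + (1)·(-283.0) + (-1)·(-634.9) + (1)·(-110.5) = 1171.6 kJ/mol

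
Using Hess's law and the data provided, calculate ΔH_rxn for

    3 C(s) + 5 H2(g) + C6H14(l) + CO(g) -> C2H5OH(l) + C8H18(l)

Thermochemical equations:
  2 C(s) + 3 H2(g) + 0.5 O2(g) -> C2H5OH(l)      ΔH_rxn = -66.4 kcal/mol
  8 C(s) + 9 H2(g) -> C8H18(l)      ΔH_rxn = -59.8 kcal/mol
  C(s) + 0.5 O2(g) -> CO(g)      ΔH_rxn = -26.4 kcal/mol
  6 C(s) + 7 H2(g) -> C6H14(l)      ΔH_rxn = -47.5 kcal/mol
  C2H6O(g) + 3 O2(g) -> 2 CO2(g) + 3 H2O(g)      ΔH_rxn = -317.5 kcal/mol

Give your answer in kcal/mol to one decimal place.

equation 1 as written (C2H5OH(l) already on the product side): -66.4 kcal/mol
equation 2 as written (C8H18(l) already on the product side): -59.8 kcal/mol
equation 3 reversed (reverse to put CO(g) on the reactant side): +26.4 kcal/mol
equation 4 reversed (reverse to put C6H14(l) on the reactant side): +47.5 kcal/mol
equation 5: not needed (H2O(g) appears nowhere else).
ΔH_rxn = (1)·(-66.4) + (1)·(-59.8) + (-1)·(-26.4) + (-1)·(-47.5) = -52.3 kcal/mol

ΔH_rxn = -52.3 kcal/mol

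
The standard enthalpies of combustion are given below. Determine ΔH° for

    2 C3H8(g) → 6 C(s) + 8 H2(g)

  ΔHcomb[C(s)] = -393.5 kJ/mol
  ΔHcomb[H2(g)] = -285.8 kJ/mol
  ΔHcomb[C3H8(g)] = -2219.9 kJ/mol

Using ΔH = Σ nΔHc°(reactants) − Σ nΔHc°(products):
= [2·(-2219.9)] − [6·(-393.5) + 8·(-285.8)]
= 207.6 kJ/mol

ΔH° = 207.6 kJ/mol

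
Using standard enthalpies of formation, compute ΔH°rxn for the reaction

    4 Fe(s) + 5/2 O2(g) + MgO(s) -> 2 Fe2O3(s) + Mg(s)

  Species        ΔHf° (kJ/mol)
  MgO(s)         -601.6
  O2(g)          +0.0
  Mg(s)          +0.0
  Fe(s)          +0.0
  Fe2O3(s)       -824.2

ΔH°rxn = -1046.8 kJ/mol

Products: 2·(-824.2) + 1·(+0.0) = -1648.4
Reactants: 4·(+0.0) + 5/2·(+0.0) + 1·(-601.6) = -601.6
ΔH°rxn = (-1648.4) − (-601.6) = -1046.8 kJ/mol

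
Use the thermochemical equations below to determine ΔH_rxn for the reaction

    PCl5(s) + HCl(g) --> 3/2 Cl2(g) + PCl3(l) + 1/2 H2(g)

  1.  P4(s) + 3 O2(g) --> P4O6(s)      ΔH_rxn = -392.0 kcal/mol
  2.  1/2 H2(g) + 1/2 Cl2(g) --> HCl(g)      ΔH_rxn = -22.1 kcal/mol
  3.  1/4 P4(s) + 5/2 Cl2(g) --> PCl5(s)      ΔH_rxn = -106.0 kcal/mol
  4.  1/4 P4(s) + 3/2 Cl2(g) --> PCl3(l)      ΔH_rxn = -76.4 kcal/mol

eq. 1: not needed (P4O6(s) appears nowhere else).
eq. 2 reversed (HCl(g) must end up as a reactant): +22.1 kcal/mol
eq. 3 reversed (reverse to put PCl5(s) on the reactant side): +106.0 kcal/mol
eq. 4 as written (PCl3(l) already on the product side): -76.4 kcal/mol
ΔH_rxn = (-1)·(-22.1) + (-1)·(-106.0) + (1)·(-76.4) = 51.7 kcal/mol

ΔH_rxn = 51.7 kcal/mol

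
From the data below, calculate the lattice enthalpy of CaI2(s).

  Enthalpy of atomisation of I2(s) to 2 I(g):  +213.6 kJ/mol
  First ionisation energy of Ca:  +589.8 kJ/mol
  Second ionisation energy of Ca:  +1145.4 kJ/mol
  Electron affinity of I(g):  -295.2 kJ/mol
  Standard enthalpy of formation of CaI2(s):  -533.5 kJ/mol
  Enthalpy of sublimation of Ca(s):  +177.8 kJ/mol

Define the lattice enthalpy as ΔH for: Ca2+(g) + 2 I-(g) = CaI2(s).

ΔHf° = 1·ΔHsub + 1·(ΣIE) + 1·D(I2) + 2·EA + U
-533.5 = 1·(+177.8) + 1·(+1735.2) + 1·(+213.6) + 2·(-295.2) + U
U = -533.5 − (+1536.2) = -2069.7 kJ/mol

U = -2069.7 kJ/mol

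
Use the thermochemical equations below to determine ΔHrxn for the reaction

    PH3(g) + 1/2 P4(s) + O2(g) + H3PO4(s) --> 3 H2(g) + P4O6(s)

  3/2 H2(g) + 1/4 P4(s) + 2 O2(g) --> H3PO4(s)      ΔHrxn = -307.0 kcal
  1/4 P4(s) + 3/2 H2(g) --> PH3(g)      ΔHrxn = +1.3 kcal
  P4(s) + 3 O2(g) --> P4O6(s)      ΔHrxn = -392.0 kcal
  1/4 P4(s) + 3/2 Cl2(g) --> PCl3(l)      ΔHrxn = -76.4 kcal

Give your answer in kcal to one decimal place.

ΔHrxn = -86.3 kcal

equation 1 reversed (H3PO4(s) must end up as a reactant): +307.0 kcal
equation 2 reversed (PH3(g) must end up as a reactant): -1.3 kcal
equation 3 as written (P4O6(s) already on the product side): -392.0 kcal
equation 4: not needed (PCl3(l) appears nowhere else).
Combining the equations, ΔHrxn = (-1)·(-307.0) + (-1)·(+1.3) + (1)·(-392.0) = -86.3 kcal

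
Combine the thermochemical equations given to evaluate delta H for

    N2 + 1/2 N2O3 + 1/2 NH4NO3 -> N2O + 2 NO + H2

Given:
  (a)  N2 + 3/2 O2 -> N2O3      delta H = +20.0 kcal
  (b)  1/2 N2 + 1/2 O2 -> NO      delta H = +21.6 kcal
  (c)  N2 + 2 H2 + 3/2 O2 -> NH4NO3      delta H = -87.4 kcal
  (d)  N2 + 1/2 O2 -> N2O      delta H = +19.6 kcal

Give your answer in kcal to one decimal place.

(a) reversed and × 1/2 (reverse to put N2O3 on the reactant side; scale by 1/2 for the 1/2 N2O3): (-1/2)·(+20.0) = -10.0 kcal
(b) × 2 (scale by 2 for the 2 NO): (2)·(+21.6) = +43.2 kcal
(c) reversed and × 1/2 (NH4NO3 must end up as a reactant; scale by 1/2 for the 1/2 NH4NO3): (-1/2)·(-87.4) = +43.7 kcal
(d) as written (N2O already on the product side): +19.6 kcal
delta H = (-10.0) + (+43.2) + (+43.7) + (+19.6) = 96.5 kcal

delta H = 96.5 kcal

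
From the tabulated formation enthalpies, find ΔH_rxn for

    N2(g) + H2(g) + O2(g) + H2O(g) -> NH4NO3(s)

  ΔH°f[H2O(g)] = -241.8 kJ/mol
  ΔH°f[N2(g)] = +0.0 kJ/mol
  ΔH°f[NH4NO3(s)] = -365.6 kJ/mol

ΔH_rxn = -123.8 kJ/mol

Products: 1·(-365.6) = -365.6
Reactants: 1·(+0.0) + 1·(+0.0) + 1·(+0.0) + 1·(-241.8) = -241.8
ΔH_rxn = (-365.6) − (-241.8) = -123.8 kJ/mol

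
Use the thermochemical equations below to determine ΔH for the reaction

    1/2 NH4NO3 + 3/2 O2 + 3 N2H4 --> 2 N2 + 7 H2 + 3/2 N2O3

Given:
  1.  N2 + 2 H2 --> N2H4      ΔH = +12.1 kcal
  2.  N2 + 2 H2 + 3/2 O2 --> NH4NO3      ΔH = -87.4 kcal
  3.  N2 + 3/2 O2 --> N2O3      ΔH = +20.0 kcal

eq. 1 reversed and × 3 (reverse to put N2H4 on the reactant side; scale by 3 for the 3 N2H4): (-3)·(+12.1) = -36.3 kcal
eq. 2 reversed and × 1/2 (reverse to put NH4NO3 on the reactant side; scale by 1/2 for the 1/2 NH4NO3): (-1/2)·(-87.4) = +43.7 kcal
eq. 3 × 3/2 (scale by 3/2 for the 3/2 N2O3): (3/2)·(+20.0) = +30.0 kcal
Summing the manipulated equations, ΔH = (-36.3) + (+43.7) + (+30.0) = 37.4 kcal

ΔH = 37.4 kcal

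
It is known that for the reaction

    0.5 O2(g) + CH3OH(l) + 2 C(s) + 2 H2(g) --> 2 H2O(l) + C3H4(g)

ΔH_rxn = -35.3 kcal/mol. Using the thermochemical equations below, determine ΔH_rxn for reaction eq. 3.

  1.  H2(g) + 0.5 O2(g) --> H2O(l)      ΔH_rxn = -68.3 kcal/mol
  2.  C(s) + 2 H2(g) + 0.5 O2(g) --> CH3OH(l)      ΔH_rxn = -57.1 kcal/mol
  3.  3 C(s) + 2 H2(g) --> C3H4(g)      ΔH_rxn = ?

eq. 1 × 2: (2)·(-68.3) = -136.6 kcal/mol
eq. 2 reversed: +57.1 kcal/mol
eq. 3 as written: contributes x
-35.3 = (-136.6) + (+57.1) + x
x = (-35.3 − (-79.5)) / (1) = 44.2 kcal/mol

ΔH_rxn = 44.2 kcal/mol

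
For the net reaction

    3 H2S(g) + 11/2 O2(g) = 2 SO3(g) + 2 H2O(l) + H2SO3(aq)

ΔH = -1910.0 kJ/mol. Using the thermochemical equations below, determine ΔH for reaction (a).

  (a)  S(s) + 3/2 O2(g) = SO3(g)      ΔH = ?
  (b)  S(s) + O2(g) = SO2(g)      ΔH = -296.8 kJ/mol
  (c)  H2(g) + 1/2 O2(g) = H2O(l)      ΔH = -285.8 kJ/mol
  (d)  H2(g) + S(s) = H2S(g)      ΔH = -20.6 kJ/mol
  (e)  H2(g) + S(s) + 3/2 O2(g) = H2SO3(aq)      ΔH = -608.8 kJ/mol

ΔH = -395.7 kJ/mol

(a) × 2 (scale by 2 for the 2 SO3(g)): contributes 2·x
(b): not needed (SO2(g) appears nowhere else).
(c) × 2 (×2 to match 2 H2O(l) in the target): (2)·(-285.8) = -571.6 kJ/mol
(d) reversed and × 3 (reverse to put H2S(g) on the reactant side; ×3 to match 3 H2S(g) in the target): (-3)·(-20.6) = +61.8 kJ/mol
(e) as written (H2SO3(aq) already on the product side): -608.8 kJ/mol
-1910.0 = (-571.6) + (+61.8) + (-608.8) + 2·x
x = (-1910.0 − (-1118.6)) / (2) = -395.7 kJ/mol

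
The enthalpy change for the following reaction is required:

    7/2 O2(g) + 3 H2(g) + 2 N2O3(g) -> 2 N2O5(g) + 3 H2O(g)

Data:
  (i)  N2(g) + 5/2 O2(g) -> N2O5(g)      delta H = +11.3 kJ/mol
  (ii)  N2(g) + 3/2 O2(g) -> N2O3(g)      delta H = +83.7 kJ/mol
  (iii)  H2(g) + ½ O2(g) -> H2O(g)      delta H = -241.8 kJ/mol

delta H = -870.2 kJ/mol

(i) × 2: (2)·(+11.3) = +22.6 kJ/mol
(ii) reversed and × 2: (-2)·(+83.7) = -167.4 kJ/mol
(iii) × 3: (3)·(-241.8) = -725.4 kJ/mol
delta H = (+22.6) + (-167.4) + (-725.4) = -870.2 kJ/mol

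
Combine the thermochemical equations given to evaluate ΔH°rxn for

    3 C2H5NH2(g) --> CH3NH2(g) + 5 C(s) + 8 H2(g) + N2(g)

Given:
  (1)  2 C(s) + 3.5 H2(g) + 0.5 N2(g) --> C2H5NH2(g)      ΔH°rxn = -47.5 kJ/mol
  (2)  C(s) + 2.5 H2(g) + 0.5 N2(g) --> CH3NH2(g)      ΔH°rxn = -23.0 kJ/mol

(1) reversed and × 3: (-3)·(-47.5) = +142.5 kJ/mol
(2) as written: -23.0 kJ/mol
By Hess's law, ΔH°rxn = (-3)·(-47.5) + (1)·(-23.0) = 119.5 kJ/mol

ΔH°rxn = 119.5 kJ/mol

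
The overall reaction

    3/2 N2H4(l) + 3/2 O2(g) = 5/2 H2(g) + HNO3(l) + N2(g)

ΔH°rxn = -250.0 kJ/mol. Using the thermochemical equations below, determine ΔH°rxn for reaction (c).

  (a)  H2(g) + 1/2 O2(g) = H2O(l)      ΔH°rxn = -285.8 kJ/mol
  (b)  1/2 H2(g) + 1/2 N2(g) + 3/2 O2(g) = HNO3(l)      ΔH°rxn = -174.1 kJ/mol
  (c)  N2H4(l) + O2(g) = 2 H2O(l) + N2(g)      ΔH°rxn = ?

ΔH°rxn = -622.2 kJ/mol

(a) reversed and × 3: (-3)·(-285.8) = +857.4 kJ/mol
(b) as written: -174.1 kJ/mol
(c) × 3/2: contributes 3/2·x
-250.0 = (+857.4) + (-174.1) + 3/2·x
x = (-250.0 − (+683.3)) / (3/2) = -622.2 kJ/mol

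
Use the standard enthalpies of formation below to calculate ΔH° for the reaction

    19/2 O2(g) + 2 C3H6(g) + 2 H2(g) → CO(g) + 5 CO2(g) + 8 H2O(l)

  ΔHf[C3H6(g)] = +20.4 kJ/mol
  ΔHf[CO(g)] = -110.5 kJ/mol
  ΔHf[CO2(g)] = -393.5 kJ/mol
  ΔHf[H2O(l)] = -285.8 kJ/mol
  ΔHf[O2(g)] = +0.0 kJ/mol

ΔH° = -4405.2 kJ/mol

Products: 1·(-110.5) + 5·(-393.5) + 8·(-285.8) = -4364.4
Reactants: 19/2·(+0.0) + 2·(+20.4) + 2·(+0.0) = +40.8
ΔH° = (-4364.4) − (+40.8) = -4405.2 kJ/mol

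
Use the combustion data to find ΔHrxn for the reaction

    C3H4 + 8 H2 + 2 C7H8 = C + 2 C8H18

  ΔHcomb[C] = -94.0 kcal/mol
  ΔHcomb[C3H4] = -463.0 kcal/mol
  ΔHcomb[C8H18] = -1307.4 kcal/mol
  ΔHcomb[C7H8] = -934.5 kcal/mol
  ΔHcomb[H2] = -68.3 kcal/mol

ΔHrxn = -169.6 kcal/mol

With combustion enthalpies, reactants minus products:
= [1·(-463.0) + 8·(-68.3) + 2·(-934.5)] − [1·(-94.0) + 2·(-1307.4)]
= -169.6 kcal/mol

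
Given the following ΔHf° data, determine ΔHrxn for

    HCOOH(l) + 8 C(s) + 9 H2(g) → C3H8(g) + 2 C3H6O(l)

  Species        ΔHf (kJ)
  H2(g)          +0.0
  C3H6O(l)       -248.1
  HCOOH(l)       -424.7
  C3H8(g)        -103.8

ΔHrxn = -175.3 kJ

Products: 1·(-103.8) + 2·(-248.1) = -600.0
Reactants: 1·(-424.7) + 8·(+0.0) + 9·(+0.0) = -424.7
ΔHrxn = (-600.0) − (-424.7) = -175.3 kJ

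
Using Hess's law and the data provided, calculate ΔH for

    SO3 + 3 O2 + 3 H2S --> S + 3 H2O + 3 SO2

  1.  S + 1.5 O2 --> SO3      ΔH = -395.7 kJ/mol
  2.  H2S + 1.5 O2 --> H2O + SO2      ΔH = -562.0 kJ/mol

ΔH = -1290.3 kJ/mol

eq. 1 reversed: +395.7 kJ/mol
eq. 2 × 3: (3)·(-562.0) = -1686.0 kJ/mol
By Hess's law, ΔH = (-1)·(-395.7) + (3)·(-562.0) = -1290.3 kJ/mol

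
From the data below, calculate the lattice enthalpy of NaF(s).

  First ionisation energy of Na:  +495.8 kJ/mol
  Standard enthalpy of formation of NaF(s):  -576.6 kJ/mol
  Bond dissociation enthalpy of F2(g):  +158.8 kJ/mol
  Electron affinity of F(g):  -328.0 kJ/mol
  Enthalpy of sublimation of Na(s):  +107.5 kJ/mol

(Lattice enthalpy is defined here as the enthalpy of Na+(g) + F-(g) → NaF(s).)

ΔHf° = 1·ΔHsub + 1·(ΣIE) + 1/2·D(F2) + 1·EA + U
-576.6 = 1·(+107.5) + 1·(+495.8) + 1/2·(+158.8) + 1·(-328.0) + U
U = -576.6 − (+354.7) = -931.3 kJ/mol

U = -931.3 kJ/mol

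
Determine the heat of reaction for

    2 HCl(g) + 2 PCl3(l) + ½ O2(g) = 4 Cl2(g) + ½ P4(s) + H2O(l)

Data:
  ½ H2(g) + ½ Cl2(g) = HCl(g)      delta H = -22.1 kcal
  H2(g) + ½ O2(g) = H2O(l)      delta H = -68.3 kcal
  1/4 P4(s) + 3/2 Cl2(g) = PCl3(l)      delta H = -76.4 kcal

delta H = 128.7 kcal

equation 1 reversed and × 2 (HCl(g) must end up as a reactant; ×2 to match 2 HCl(g) in the target): (-2)·(-22.1) = +44.2 kcal
equation 2 as written (H2O(l) already on the product side): -68.3 kcal
equation 3 reversed and × 2 (PCl3(l) must end up as a reactant; scale by 2 for the 2 PCl3(l)): (-2)·(-76.4) = +152.8 kcal
delta H = (+44.2) + (-68.3) + (+152.8) = 128.7 kcal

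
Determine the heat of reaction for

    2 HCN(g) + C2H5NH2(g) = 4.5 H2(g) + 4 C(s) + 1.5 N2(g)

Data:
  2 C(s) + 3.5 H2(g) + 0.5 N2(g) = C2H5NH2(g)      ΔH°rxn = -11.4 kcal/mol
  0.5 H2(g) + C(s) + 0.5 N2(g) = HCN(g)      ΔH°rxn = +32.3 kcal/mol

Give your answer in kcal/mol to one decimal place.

equation 1 reversed: +11.4 kcal/mol
equation 2 reversed and × 2: (-2)·(+32.3) = -64.6 kcal/mol
ΔH°rxn = (-1)·(-11.4) + (-2)·(+32.3) = -53.2 kcal/mol

ΔH°rxn = -53.2 kcal/mol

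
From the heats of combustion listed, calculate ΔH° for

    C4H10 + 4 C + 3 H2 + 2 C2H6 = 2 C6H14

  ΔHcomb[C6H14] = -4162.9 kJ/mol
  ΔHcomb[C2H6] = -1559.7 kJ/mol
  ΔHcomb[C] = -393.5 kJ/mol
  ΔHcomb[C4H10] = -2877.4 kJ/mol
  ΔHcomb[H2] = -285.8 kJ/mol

ΔH° = -102.4 kJ/mol

With combustion enthalpies, reactants minus products:
= [1·(-2877.4) + 4·(-393.5) + 3·(-285.8) + 2·(-1559.7)] − [2·(-4162.9)]
= -102.4 kJ/mol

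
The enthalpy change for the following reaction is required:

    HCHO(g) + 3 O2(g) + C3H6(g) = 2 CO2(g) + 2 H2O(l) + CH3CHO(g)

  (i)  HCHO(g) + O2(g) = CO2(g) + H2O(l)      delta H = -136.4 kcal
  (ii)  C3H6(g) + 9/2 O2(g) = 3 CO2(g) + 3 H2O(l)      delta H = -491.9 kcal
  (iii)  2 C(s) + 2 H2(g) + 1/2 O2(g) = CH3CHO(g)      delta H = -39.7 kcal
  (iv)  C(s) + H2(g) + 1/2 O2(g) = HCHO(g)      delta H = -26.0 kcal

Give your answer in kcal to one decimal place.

delta H = -343.2 kcal

(i) reversed: +136.4 kcal
(ii) as written (C3H6(g) already on the reactant side): -491.9 kcal
(iii) as written (CH3CHO(g) already on the product side): -39.7 kcal
(iv) reversed and × 2: (-2)·(-26.0) = +52.0 kcal
Summing the manipulated equations, delta H = (-1)·(-136.4) + (1)·(-491.9) + (1)·(-39.7) + (-2)·(-26.0) = -343.2 kcal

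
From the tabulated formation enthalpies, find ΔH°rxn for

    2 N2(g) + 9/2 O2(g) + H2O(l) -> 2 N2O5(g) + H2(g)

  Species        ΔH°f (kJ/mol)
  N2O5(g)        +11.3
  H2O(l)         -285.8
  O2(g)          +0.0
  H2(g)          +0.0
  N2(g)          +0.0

ΔH°rxn = 308.4 kJ/mol

ΔH°rxn = Σ nΔHf°(products) − Σ nΔHf°(reactants).
Products: 2·(+11.3) + 1·(+0.0) = +22.6
Reactants: 2·(+0.0) + 9/2·(+0.0) + 1·(-285.8) = -285.8
ΔH°rxn = (+22.6) − (-285.8) = 308.4 kJ/mol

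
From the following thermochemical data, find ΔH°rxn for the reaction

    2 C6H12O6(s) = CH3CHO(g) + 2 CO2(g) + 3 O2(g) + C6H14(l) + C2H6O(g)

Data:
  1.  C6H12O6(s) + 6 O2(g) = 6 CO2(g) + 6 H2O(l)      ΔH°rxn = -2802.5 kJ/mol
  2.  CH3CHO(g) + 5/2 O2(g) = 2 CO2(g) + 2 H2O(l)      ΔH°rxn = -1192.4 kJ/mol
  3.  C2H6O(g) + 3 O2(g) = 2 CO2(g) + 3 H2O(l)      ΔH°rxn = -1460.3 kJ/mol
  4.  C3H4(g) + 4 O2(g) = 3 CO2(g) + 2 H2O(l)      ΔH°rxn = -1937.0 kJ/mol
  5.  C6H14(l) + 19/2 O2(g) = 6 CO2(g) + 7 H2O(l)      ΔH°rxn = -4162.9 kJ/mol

ΔH°rxn = 1210.6 kJ/mol

eq. 1 × 2: (2)·(-2802.5) = -5605.0 kJ/mol
eq. 2 reversed: +1192.4 kJ/mol
eq. 3 reversed: +1460.3 kJ/mol
eq. 4: not needed.
eq. 5 reversed: +4162.9 kJ/mol
ΔH°rxn = (2)·(-2802.5) + (-1)·(-1192.4) + (-1)·(-1460.3) + (-1)·(-4162.9) = 1210.6 kJ/mol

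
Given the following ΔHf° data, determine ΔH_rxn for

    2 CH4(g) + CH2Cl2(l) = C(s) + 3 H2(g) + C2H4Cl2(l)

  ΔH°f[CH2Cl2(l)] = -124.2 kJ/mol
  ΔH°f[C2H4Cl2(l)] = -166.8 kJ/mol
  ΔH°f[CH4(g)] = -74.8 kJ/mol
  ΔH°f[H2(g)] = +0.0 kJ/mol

ΔH_rxn = 107.0 kJ/mol

ΔH°rxn = Σ nΔHf°(products) − Σ nΔHf°(reactants).
Products: 1·(+0.0) + 3·(+0.0) + 1·(-166.8) = -166.8
Reactants: 2·(-74.8) + 1·(-124.2) = -273.8
ΔH_rxn = (-166.8) − (-273.8) = 107.0 kJ/mol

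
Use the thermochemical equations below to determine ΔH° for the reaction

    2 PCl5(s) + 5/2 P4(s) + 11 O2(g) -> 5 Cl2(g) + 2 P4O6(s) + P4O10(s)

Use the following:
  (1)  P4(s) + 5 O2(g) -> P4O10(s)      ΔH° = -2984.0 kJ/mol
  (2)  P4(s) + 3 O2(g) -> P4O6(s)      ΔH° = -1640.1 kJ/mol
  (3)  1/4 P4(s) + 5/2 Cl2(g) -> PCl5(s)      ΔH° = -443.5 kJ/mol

ΔH° = -5377.2 kJ/mol

(1) as written: -2984.0 kJ/mol
(2) × 2: (2)·(-1640.1) = -3280.2 kJ/mol
(3) reversed and × 2: (-2)·(-443.5) = +887.0 kJ/mol
Summing the manipulated equations, ΔH° = (1)·(-2984.0) + (2)·(-1640.1) + (-2)·(-443.5) = -5377.2 kJ/mol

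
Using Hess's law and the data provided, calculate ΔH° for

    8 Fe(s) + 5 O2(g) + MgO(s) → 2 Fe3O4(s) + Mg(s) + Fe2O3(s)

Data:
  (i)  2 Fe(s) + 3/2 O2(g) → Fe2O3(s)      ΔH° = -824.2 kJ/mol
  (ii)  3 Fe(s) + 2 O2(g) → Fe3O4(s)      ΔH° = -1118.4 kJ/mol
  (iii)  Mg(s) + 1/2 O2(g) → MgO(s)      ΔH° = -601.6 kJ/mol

(i) as written: -824.2 kJ/mol
(ii) × 2: (2)·(-1118.4) = -2236.8 kJ/mol
(iii) reversed: +601.6 kJ/mol
Combining the equations, ΔH° = (1)·(-824.2) + (2)·(-1118.4) + (-1)·(-601.6) = -2459.4 kJ/mol

ΔH° = -2459.4 kJ/mol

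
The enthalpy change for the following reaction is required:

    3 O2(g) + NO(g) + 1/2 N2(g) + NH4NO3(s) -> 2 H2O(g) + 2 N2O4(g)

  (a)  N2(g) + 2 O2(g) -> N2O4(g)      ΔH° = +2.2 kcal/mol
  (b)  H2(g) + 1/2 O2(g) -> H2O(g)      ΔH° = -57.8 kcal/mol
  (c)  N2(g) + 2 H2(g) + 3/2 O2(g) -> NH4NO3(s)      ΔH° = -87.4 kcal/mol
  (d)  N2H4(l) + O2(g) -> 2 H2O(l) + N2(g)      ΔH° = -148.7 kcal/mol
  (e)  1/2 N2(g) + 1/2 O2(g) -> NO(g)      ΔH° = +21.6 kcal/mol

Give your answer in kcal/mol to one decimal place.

ΔH° = -45.4 kcal/mol

(a) × 2: (2)·(+2.2) = +4.4 kcal/mol
(b) × 2: (2)·(-57.8) = -115.6 kcal/mol
(c) reversed: +87.4 kcal/mol
(d): not needed.
(e) reversed: -21.6 kcal/mol
Summing the manipulated equations, ΔH° = (2)·(+2.2) + (2)·(-57.8) + (-1)·(-87.4) + (-1)·(+21.6) = -45.4 kcal/mol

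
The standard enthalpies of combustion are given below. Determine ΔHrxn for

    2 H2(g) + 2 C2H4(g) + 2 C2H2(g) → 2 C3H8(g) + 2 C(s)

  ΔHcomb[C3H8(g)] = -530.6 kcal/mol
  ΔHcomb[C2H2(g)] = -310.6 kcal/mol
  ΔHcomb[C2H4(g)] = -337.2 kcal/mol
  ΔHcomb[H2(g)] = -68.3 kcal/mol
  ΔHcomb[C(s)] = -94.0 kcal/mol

Using ΔH = Σ nΔHc°(reactants) − Σ nΔHc°(products):
= [2·(-68.3) + 2·(-337.2) + 2·(-310.6)] − [2·(-530.6) + 2·(-94.0)]
= -183.0 kcal/mol

ΔHrxn = -183.0 kcal/mol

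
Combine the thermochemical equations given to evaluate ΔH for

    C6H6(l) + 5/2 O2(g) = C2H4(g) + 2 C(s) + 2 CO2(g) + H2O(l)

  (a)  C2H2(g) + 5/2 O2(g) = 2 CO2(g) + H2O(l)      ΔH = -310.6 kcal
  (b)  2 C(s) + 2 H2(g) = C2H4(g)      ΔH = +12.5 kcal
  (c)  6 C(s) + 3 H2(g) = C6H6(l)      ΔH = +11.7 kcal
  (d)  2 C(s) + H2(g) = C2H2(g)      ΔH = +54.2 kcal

ΔH = -255.6 kcal

(a) as written (CO2(g) already on the product side): -310.6 kcal
(b) as written (C2H4(g) already on the product side): +12.5 kcal
(c) reversed (reverse to put C6H6(l) on the reactant side): -11.7 kcal
(d) as written: +54.2 kcal
By Hess's law, ΔH = (-310.6) + (+12.5) + (-11.7) + (+54.2) = -255.6 kcal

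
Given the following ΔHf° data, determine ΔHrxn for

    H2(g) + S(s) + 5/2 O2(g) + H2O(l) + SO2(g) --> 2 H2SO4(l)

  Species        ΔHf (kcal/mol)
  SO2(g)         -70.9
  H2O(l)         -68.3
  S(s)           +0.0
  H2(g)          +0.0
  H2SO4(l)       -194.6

ΔHrxn = -250.0 kcal/mol

Products: 2·(-194.6) = -389.2
Reactants: 1·(+0.0) + 1·(+0.0) + 5/2·(+0.0) + 1·(-68.3) + 1·(-70.9) = -139.2
ΔHrxn = (-389.2) − (-139.2) = -250.0 kcal/mol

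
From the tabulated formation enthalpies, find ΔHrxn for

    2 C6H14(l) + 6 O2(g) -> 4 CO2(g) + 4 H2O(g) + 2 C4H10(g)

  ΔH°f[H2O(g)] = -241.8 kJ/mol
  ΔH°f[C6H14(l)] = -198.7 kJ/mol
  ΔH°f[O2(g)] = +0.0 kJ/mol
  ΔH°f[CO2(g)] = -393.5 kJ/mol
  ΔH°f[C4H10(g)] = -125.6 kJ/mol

ΔHrxn = -2395.0 kJ/mol

ΔH°rxn = Σ nΔHf°(products) − Σ nΔHf°(reactants).
Products: 4·(-393.5) + 4·(-241.8) + 2·(-125.6) = -2792.4
Reactants: 2·(-198.7) + 6·(+0.0) = -397.4
ΔHrxn = (-2792.4) − (-397.4) = -2395.0 kJ/mol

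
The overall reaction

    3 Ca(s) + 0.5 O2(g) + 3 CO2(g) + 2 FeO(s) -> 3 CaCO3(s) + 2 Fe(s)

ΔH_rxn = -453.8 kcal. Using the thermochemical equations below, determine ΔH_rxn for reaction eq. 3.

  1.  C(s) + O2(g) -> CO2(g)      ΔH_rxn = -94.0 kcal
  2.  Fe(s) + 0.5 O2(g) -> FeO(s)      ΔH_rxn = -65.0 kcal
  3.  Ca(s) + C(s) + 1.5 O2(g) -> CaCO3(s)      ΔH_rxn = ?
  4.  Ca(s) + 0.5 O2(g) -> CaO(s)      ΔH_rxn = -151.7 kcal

eq. 1 reversed and × 3: (-3)·(-94.0) = +282.0 kcal
eq. 2 reversed and × 2: (-2)·(-65.0) = +130.0 kcal
eq. 3 × 3: contributes 3·x
eq. 4: not needed.
-453.8 = (+282.0) + (+130.0) + 3·x
x = (-453.8 − (+412.0)) / (3) = -288.6 kcal

ΔH_rxn = -288.6 kcal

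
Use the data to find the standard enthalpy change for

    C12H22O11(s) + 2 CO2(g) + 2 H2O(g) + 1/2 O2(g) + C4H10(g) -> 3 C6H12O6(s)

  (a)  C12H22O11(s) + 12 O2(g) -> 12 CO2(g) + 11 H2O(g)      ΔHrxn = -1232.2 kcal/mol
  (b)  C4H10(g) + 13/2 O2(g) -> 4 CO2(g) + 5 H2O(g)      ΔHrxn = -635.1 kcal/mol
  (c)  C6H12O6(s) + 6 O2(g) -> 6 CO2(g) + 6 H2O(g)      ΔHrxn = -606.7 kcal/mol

(a) as written (C12H22O11(s) already on the reactant side): -1232.2 kcal/mol
(b) as written (C4H10(g) already on the reactant side): -635.1 kcal/mol
(c) reversed and × 3 (reverse to put C6H12O6(s) on the product side; scale by 3 for the 3 C6H12O6(s)): (-3)·(-606.7) = +1820.1 kcal/mol
Summing the manipulated equations, ΔHrxn = (1)·(-1232.2) + (1)·(-635.1) + (-3)·(-606.7) = -47.2 kcal/mol

ΔHrxn = -47.2 kcal/mol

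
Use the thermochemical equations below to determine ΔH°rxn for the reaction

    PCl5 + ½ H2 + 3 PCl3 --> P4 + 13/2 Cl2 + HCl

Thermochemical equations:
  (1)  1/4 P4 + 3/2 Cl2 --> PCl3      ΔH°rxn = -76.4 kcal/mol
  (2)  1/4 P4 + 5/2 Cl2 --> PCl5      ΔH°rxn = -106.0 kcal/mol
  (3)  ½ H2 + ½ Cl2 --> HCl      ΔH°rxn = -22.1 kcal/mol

(1) reversed and × 3: (-3)·(-76.4) = +229.2 kcal/mol
(2) reversed: +106.0 kcal/mol
(3) as written: -22.1 kcal/mol
Summing the manipulated equations, ΔH°rxn = (-3)·(-76.4) + (-1)·(-106.0) + (1)·(-22.1) = 313.1 kcal/mol

ΔH°rxn = 313.1 kcal/mol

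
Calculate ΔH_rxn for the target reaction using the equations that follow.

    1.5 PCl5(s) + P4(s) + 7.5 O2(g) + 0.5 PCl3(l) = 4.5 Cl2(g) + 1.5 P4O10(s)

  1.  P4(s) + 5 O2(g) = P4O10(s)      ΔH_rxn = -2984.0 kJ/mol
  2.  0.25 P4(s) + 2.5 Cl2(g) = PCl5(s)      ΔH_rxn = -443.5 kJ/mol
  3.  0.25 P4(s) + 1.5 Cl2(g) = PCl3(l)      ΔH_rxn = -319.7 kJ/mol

ΔH_rxn = -3650.9 kJ/mol

eq. 1 × 3/2 (scale by 3/2 for the 3/2 P4O10(s)): (3/2)·(-2984.0) = -4476.0 kJ/mol
eq. 2 reversed and × 3/2 (reverse to put PCl5(s) on the reactant side; ×3/2 to match 3/2 PCl5(s) in the target): (-3/2)·(-443.5) = +665.25 kJ/mol
eq. 3 reversed and × 1/2 (reverse to put PCl3(l) on the reactant side; ×1/2 to match 1/2 PCl3(l) in the target): (-1/2)·(-319.7) = +159.85 kJ/mol
ΔH_rxn = (-4476.0) + (+665.25) + (+159.85) = -3650.9 kJ/mol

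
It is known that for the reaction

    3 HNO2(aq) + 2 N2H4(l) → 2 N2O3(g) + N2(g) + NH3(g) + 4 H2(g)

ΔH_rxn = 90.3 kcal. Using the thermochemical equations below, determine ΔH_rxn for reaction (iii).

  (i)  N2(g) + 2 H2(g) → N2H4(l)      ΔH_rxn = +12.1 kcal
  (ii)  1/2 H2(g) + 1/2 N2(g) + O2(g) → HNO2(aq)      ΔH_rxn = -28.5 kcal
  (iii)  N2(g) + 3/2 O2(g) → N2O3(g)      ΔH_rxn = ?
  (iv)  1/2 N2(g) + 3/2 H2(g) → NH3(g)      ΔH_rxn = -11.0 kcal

(i) reversed and × 2: (-2)·(+12.1) = -24.2 kcal
(ii) reversed and × 3: (-3)·(-28.5) = +85.5 kcal
(iii) × 2: contributes 2·x
(iv) as written: -11.0 kcal
+90.3 = (-24.2) + (+85.5) + (-11.0) + 2·x
x = (+90.3 − (+50.3)) / (2) = 20.0 kcal

ΔH_rxn = 20.0 kcal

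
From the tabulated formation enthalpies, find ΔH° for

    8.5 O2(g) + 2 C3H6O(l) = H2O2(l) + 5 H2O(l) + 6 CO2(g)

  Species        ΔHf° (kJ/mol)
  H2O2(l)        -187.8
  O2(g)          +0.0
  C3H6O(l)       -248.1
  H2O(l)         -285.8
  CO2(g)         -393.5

ΔH°rxn = Σ nΔHf°(products) − Σ nΔHf°(reactants).
Products: 1·(-187.8) + 5·(-285.8) + 6·(-393.5) = -3977.8
Reactants: 17/2·(+0.0) + 2·(-248.1) = -496.2
ΔH° = (-3977.8) − (-496.2) = -3481.6 kJ/mol

ΔH° = -3481.6 kJ/mol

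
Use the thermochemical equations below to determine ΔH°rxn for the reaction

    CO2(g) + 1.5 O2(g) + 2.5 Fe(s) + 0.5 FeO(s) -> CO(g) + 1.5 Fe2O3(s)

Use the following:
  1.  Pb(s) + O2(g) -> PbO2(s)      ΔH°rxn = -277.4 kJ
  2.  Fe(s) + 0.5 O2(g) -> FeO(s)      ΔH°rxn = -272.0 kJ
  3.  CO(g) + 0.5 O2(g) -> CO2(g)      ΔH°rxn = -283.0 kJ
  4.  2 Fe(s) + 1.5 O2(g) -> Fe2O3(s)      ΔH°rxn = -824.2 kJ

ΔH°rxn = -817.3 kJ

eq. 1: not needed.
eq. 2 reversed and × 1/2: (-1/2)·(-272.0) = +136.0 kJ
eq. 3 reversed: +283.0 kJ
eq. 4 × 3/2: (3/2)·(-824.2) = -1236.3 kJ
Combining the equations, ΔH°rxn = (-1/2)·(-272.0) + (-1)·(-283.0) + (3/2)·(-824.2) = -817.3 kJ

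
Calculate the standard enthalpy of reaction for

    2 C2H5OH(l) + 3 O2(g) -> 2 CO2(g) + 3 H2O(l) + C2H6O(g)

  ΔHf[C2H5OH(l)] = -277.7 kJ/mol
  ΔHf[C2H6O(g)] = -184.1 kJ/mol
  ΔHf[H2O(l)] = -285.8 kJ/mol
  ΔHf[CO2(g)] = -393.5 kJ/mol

ΔH°rxn = Σ nΔHf°(products) − Σ nΔHf°(reactants).
Products: 2·(-393.5) + 3·(-285.8) + 1·(-184.1) = -1828.5
Reactants: 2·(-277.7) + 3·(+0.0) = -555.4
ΔH°rxn = (-1828.5) − (-555.4) = -1273.1 kJ/mol

ΔH°rxn = -1273.1 kJ/mol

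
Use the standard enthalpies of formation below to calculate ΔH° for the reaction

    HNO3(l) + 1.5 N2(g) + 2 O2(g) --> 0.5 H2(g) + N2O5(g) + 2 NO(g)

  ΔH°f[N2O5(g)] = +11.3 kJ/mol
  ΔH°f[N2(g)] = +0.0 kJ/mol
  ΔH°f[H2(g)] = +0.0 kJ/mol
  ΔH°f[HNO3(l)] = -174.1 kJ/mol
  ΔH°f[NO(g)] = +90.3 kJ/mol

Products: 1/2·(+0.0) + 1·(+11.3) + 2·(+90.3) = +191.9
Reactants: 1·(-174.1) + 3/2·(+0.0) + 2·(+0.0) = -174.1
ΔH° = (+191.9) − (-174.1) = 366.0 kJ/mol

ΔH° = 366.0 kJ/mol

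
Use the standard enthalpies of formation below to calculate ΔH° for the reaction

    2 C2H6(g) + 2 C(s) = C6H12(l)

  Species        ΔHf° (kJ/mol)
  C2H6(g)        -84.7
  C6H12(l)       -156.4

ΔH° = 13.0 kJ/mol

Products: 1·(-156.4) = -156.4
Reactants: 2·(-84.7) + 2·(+0.0) = -169.4
ΔH° = (-156.4) − (-169.4) = 13.0 kJ/mol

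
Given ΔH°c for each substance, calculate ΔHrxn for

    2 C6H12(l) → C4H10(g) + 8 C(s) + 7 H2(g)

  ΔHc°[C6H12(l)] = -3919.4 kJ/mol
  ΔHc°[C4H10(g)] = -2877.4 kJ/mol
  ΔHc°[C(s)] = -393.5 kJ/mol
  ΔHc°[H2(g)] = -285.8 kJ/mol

Using ΔH = Σ nΔHc°(reactants) − Σ nΔHc°(products):
= [2·(-3919.4)] − [1·(-2877.4) + 8·(-393.5) + 7·(-285.8)]
= 187.2 kJ/mol

ΔHrxn = 187.2 kJ/mol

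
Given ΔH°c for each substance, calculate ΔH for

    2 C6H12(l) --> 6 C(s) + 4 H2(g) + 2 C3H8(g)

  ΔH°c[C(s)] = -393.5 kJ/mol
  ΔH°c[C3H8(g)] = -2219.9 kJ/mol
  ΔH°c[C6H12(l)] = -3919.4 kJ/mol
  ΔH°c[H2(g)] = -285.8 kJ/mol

Using ΔH = Σ nΔHc°(reactants) − Σ nΔHc°(products):
= [2·(-3919.4)] − [6·(-393.5) + 4·(-285.8) + 2·(-2219.9)]
= 105.2 kJ/mol

ΔH = 105.2 kJ/mol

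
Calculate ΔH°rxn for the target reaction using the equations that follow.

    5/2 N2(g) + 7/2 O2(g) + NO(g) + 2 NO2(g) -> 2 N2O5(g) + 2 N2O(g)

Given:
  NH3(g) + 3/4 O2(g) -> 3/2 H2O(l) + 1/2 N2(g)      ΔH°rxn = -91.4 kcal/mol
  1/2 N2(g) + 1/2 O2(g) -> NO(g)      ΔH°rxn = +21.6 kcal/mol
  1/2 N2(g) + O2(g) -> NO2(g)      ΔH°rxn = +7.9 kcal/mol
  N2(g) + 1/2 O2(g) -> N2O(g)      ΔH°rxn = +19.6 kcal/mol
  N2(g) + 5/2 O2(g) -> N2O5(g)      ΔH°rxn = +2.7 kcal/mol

ΔH°rxn = 7.2 kcal/mol

equation 1: not needed.
equation 2 reversed: -21.6 kcal/mol
equation 3 reversed and × 2: (-2)·(+7.9) = -15.8 kcal/mol
equation 4 × 2: (2)·(+19.6) = +39.2 kcal/mol
equation 5 × 2: (2)·(+2.7) = +5.4 kcal/mol
ΔH°rxn = (-21.6) + (-15.8) + (+39.2) + (+5.4) = 7.2 kcal/mol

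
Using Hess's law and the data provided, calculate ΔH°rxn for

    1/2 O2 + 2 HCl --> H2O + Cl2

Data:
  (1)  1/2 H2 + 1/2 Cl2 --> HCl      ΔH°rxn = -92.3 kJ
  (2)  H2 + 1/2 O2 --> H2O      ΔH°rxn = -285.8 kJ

(1) reversed and × 2 (reverse to put HCl on the reactant side; scale by 2 for the 2 HCl): (-2)·(-92.3) = +184.6 kJ
(2) as written (H2O already on the product side): -285.8 kJ
ΔH°rxn = (+184.6) + (-285.8) = -101.2 kJ

ΔH°rxn = -101.2 kJ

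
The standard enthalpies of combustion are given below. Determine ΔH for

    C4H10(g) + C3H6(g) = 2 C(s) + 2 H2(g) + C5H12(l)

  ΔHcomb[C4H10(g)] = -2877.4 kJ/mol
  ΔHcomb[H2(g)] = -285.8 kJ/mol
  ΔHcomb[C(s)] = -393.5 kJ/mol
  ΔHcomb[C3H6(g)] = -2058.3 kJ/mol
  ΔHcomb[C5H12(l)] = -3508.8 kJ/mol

Using ΔH = Σ nΔHc°(reactants) − Σ nΔHc°(products):
= [1·(-2877.4) + 1·(-2058.3)] − [2·(-393.5) + 2·(-285.8) + 1·(-3508.8)]
= -68.3 kJ/mol

ΔH = -68.3 kJ/mol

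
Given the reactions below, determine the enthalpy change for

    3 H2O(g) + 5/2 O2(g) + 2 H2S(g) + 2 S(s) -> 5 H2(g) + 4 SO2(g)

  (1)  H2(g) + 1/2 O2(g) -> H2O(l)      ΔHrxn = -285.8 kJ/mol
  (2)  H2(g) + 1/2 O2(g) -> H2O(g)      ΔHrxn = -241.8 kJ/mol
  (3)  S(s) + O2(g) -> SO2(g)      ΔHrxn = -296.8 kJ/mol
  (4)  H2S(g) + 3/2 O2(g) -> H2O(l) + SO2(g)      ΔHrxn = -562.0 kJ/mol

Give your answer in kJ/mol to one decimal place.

ΔHrxn = -420.6 kJ/mol

(1) reversed and × 2: (-2)·(-285.8) = +571.6 kJ/mol
(2) reversed and × 3 (reverse to put H2O(g) on the reactant side; ×3 to match 3 H2O(g) in the target): (-3)·(-241.8) = +725.4 kJ/mol
(3) × 2 (scale by 2 for the 2 S(s)): (2)·(-296.8) = -593.6 kJ/mol
(4) × 2 (scale by 2 for the 2 H2S(g)): (2)·(-562.0) = -1124.0 kJ/mol
Summing the manipulated equations, ΔHrxn = (-2)·(-285.8) + (-3)·(-241.8) + (2)·(-296.8) + (2)·(-562.0) = -420.6 kJ/mol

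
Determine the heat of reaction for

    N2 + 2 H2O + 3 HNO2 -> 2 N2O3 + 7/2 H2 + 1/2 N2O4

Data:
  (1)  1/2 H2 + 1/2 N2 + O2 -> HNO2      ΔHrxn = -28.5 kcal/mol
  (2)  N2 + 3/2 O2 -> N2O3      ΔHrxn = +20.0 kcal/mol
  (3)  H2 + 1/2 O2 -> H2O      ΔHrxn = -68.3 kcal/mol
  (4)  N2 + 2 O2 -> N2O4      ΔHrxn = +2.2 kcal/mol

(1) reversed and × 3 (reverse to put HNO2 on the reactant side; scale by 3 for the 3 HNO2): (-3)·(-28.5) = +85.5 kcal/mol
(2) × 2 (scale by 2 for the 2 N2O3): (2)·(+20.0) = +40.0 kcal/mol
(3) reversed and × 2 (H2O must end up as a reactant; scale by 2 for the 2 H2O): (-2)·(-68.3) = +136.6 kcal/mol
(4) × 1/2 (scale by 1/2 for the 1/2 N2O4): (1/2)·(+2.2) = +1.1 kcal/mol
ΔHrxn = (+85.5) + (+40.0) + (+136.6) + (+1.1) = 263.2 kcal/mol

ΔHrxn = 263.2 kcal/mol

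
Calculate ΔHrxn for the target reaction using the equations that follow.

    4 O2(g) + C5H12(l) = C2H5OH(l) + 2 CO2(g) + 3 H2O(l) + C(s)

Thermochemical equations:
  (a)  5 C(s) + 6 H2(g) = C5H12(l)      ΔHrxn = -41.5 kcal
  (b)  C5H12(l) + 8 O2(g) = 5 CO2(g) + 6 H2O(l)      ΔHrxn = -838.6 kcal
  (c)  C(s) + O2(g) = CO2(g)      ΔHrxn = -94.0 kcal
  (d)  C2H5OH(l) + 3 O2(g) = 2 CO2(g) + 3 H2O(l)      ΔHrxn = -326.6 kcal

(a): not needed.
(b) as written: -838.6 kcal
(c) reversed: +94.0 kcal
(d) reversed: +326.6 kcal
ΔHrxn = (1)·(-838.6) + (-1)·(-94.0) + (-1)·(-326.6) = -418.0 kcal

ΔHrxn = -418.0 kcal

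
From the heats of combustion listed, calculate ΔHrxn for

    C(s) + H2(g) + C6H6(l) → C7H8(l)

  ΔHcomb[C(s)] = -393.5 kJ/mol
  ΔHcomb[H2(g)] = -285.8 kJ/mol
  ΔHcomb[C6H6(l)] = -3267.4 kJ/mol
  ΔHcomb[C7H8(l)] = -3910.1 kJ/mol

ΔHrxn = -36.6 kJ/mol

Using ΔH = Σ nΔHc°(reactants) − Σ nΔHc°(products):
= [1·(-393.5) + 1·(-285.8) + 1·(-3267.4)] − [1·(-3910.1)]
= -36.6 kJ/mol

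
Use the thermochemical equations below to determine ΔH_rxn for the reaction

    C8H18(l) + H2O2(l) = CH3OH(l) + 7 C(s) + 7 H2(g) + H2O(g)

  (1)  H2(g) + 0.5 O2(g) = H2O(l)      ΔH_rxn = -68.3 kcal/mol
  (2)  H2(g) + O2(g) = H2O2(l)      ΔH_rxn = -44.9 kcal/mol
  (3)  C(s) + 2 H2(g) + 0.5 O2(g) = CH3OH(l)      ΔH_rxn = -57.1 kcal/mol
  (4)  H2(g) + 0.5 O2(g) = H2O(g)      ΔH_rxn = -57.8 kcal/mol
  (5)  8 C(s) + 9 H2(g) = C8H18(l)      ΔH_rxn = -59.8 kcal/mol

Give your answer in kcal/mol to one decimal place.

(1): not needed (H2O(l) appears nowhere else).
(2) reversed (H2O2(l) must end up as a reactant): +44.9 kcal/mol
(3) as written (CH3OH(l) already on the product side): -57.1 kcal/mol
(4) as written (H2O(g) already on the product side): -57.8 kcal/mol
(5) reversed (reverse to put C8H18(l) on the reactant side): +59.8 kcal/mol
ΔH_rxn = (-1)·(-44.9) + (1)·(-57.1) + (1)·(-57.8) + (-1)·(-59.8) = -10.2 kcal/mol

ΔH_rxn = -10.2 kcal/mol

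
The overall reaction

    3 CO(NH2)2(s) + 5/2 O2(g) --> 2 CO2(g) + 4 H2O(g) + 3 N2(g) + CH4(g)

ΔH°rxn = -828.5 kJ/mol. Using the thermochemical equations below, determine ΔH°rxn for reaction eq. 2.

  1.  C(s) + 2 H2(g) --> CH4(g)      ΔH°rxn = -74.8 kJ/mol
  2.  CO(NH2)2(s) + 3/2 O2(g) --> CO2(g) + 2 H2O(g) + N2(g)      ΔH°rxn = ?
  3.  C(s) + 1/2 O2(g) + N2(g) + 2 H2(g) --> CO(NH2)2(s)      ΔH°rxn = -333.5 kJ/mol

eq. 1 as written (CH4(g) already on the product side): -74.8 kJ/mol
eq. 2 × 2 (scale by 2 for the 2 CO2(g)): contributes 2·x
eq. 3 reversed: +333.5 kJ/mol
-828.5 = (-74.8) + (+333.5) + 2·x
x = (-828.5 − (+258.7)) / (2) = -543.6 kJ/mol

ΔH°rxn = -543.6 kJ/mol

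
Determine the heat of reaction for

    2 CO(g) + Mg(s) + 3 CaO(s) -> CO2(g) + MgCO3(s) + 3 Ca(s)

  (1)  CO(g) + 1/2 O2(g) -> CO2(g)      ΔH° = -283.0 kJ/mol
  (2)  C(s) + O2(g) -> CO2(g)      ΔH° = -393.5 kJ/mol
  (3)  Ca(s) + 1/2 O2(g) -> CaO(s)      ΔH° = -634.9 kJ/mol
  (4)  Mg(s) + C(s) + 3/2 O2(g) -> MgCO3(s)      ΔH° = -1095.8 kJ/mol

ΔH° = 636.4 kJ/mol

(1) × 2 (scale by 2 for the 2 CO(g)): (2)·(-283.0) = -566.0 kJ/mol
(2) reversed: +393.5 kJ/mol
(3) reversed and × 3 (reverse to put CaO(s) on the reactant side; ×3 to match 3 CaO(s) in the target): (-3)·(-634.9) = +1904.7 kJ/mol
(4) as written (MgCO3(s) already on the product side): -1095.8 kJ/mol
ΔH° = (-566.0) + (+393.5) + (+1904.7) + (-1095.8) = 636.4 kJ/mol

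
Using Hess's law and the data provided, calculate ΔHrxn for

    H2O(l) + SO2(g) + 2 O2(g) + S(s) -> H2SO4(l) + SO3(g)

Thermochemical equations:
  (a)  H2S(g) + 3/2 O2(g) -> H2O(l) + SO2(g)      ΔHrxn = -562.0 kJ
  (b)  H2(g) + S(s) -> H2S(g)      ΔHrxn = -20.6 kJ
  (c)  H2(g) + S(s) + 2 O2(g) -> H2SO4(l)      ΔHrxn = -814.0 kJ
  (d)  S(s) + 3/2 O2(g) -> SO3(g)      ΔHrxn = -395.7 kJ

ΔHrxn = -627.1 kJ

(a) reversed: +562.0 kJ
(b) reversed: +20.6 kJ
(c) as written: -814.0 kJ
(d) as written: -395.7 kJ
Since enthalpy is a state function, ΔHrxn = (+562.0) + (+20.6) + (-814.0) + (-395.7) = -627.1 kJ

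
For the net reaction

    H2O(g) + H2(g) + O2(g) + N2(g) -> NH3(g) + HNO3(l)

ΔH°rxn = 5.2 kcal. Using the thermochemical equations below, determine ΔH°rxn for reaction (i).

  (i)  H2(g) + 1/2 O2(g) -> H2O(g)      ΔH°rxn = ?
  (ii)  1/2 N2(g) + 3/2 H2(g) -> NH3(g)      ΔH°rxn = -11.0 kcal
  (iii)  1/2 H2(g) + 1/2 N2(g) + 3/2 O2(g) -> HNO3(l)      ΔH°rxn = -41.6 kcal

(i) reversed (H2O(g) must end up as a reactant): contributes −x
(ii) as written (NH3(g) already on the product side): -11.0 kcal
(iii) as written (HNO3(l) already on the product side): -41.6 kcal
+5.2 = (-11.0) + (-41.6) − x
x = (+5.2 − (-52.6)) / (-1) = -57.8 kcal

ΔH°rxn = -57.8 kcal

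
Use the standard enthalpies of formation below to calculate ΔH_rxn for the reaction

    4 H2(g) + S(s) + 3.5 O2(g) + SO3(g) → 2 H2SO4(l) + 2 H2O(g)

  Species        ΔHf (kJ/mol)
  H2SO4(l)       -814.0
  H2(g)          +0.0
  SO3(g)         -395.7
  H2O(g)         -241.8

Products: 2·(-814.0) + 2·(-241.8) = -2111.6
Reactants: 4·(+0.0) + 1·(+0.0) + 7/2·(+0.0) + 1·(-395.7) = -395.7
ΔH_rxn = (-2111.6) − (-395.7) = -1715.9 kJ/mol

ΔH_rxn = -1715.9 kJ/mol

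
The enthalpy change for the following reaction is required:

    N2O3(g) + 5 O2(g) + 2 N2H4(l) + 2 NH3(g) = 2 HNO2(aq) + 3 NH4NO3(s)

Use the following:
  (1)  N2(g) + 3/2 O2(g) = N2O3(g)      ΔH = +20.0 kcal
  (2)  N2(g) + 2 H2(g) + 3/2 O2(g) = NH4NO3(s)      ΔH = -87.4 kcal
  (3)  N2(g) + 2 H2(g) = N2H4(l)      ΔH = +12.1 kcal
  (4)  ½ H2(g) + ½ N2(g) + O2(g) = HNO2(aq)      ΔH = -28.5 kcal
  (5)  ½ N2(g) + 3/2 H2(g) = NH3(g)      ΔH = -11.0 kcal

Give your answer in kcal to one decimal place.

(1) reversed: -20.0 kcal
(2) × 3: (3)·(-87.4) = -262.2 kcal
(3) reversed and × 2: (-2)·(+12.1) = -24.2 kcal
(4) × 2: (2)·(-28.5) = -57.0 kcal
(5) reversed and × 2: (-2)·(-11.0) = +22.0 kcal
Combining the equations, ΔH = (-20.0) + (-262.2) + (-24.2) + (-57.0) + (+22.0) = -341.4 kcal

ΔH = -341.4 kcal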